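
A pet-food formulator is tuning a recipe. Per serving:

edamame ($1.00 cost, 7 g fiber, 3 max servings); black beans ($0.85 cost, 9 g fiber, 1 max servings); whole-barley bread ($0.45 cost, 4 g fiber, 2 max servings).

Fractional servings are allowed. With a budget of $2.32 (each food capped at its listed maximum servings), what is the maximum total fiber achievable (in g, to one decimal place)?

21.0 g

Fiber per dollar: black beans 10.59, whole-barley bread 8.889, edamame 7.
Take 1 serving of black beans: spends $0.85, +9.0 g fiber (running total 9.0 g).
Take 2 servings of whole-barley bread: spends $0.90, +8.0 g fiber (running total 17.0 g).
Take 0.57 servings of edamame: spends $0.57, +4.0 g fiber (running total 21.0 g).
Greedy by best ratio exhausts the cost allowance optimally: 21.0 g.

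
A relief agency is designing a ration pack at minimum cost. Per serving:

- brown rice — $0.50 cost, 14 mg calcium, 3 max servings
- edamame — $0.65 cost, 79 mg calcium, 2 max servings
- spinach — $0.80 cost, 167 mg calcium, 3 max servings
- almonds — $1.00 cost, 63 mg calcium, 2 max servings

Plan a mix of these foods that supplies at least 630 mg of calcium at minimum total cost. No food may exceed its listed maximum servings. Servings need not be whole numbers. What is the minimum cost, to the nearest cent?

Cost per mg of calcium: spinach $0.0048, edamame $0.0082, almonds $0.0159, brown rice $0.0357.
Take 3 servings of spinach: +501.0 mg calcium for $2.40 (total $2.40, still need 129.0 mg).
Take 1.633 servings of edamame: +129.0 mg calcium for $1.06 (total $3.46, still need 0.0 mg).
Filling from the cheapest source first is optimal under one linear minimum: $3.46.

$3.46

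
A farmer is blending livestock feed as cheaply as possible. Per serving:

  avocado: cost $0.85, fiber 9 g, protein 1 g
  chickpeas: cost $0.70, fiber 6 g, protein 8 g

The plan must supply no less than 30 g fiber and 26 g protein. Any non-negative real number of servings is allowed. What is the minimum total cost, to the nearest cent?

$3.25

avocado only: max(30/9, 26/1) = 26 servings → $22.10.
chickpeas only: max(30/6, 26/8) = 5 servings → $3.50.
avocado + chickpeas with both tight: 1.273 servings and 3.091 servings → $3.25.
Cheapest feasible corner: $3.25.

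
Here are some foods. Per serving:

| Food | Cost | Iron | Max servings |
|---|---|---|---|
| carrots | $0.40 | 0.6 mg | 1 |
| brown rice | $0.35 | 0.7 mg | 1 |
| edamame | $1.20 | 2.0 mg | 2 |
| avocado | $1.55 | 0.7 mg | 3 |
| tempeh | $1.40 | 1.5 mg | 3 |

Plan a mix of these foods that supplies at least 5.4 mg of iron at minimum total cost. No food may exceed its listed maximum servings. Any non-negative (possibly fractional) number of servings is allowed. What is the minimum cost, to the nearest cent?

$3.24

Cost per mg of iron: brown rice $0.5000, edamame $0.6000, carrots $0.6667, tempeh $0.9333, avocado $2.2143.
Take 1 serving of brown rice: +0.7 mg iron for $0.35 (total $0.35, still need 4.7 mg).
Take 2 servings of edamame: +4.0 mg iron for $2.40 (total $2.75, still need 0.7 mg).
Take 1 serving of carrots: +0.6 mg iron for $0.40 (total $3.15, still need 0.1 mg).
Take 0.06667 servings of tempeh: +0.1 mg iron for $0.09 (total $3.24, still need 0.0 mg).
Filling from the cheapest source first is optimal under one linear minimum: $3.24.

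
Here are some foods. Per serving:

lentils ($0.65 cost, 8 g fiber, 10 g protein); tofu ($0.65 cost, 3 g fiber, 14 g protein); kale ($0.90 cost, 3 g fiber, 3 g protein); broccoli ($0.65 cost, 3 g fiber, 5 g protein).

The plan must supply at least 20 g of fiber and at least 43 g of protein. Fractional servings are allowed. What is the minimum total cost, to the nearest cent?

Check every corner: each single food scaled to meet both minima, and each pair solved so both constraints bind.
lentils only: max(20/8, 43/10) = 4.3 servings → $2.79.
tofu only: max(20/3, 43/14) = 6.667 servings → $4.33.
kale only: max(20/3, 43/3) = 14.33 servings → $12.90.
broccoli only: max(20/3, 43/5) = 8.6 servings → $5.59.
lentils + tofu with both tight: 1.841 servings and 1.756 servings → $2.34.
lentils + kale: intersection lies outside the first quadrant.
lentils + broccoli with both targets exact would need a negative amount; discard.
tofu + kale with both tight: 2.091 servings and 4.576 servings → $5.48.
tofu + broccoli with both tight: 1.074 servings and 5.593 servings → $4.33.
kale + broccoli: intersection lies outside the first quadrant.
So the least-cost plan costs $2.34.

$2.34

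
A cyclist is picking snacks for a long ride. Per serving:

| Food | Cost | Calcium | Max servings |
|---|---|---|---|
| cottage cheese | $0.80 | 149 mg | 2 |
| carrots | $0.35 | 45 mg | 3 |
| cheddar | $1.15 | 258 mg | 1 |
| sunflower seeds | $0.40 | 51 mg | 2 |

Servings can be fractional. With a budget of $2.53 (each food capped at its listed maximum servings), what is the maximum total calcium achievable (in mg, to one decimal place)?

Calcium per dollar: cheddar 224.3, cottage cheese 186.2, carrots 128.6, sunflower seeds 127.5.
Take 1 serving of cheddar: spends $1.15, +258.0 mg calcium (running total 258.0 mg).
Take 1.725 servings of cottage cheese: spends $1.38, +257.0 mg calcium (running total 515.0 mg).
Greedy by best ratio exhausts the cost allowance optimally: 515.0 mg.

515.0 mg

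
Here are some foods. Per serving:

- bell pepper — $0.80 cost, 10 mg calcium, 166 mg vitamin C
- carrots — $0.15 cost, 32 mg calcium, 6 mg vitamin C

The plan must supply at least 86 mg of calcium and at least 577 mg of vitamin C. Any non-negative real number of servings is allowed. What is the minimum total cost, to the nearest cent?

$2.98

Minimising a linear cost over {calcium ≥ 86, vitamin C ≥ 577, servings ≥ 0} — the optimum is at a vertex, using one or two foods.
bell pepper only: max(86/10, 577/166) = 8.6 servings → $6.88.
carrots only: max(86/32, 577/6) = 96.17 servings → $14.43.
bell pepper + carrots with both tight: 3.417 servings and 1.62 servings → $2.98.
Cheapest feasible corner: $2.98.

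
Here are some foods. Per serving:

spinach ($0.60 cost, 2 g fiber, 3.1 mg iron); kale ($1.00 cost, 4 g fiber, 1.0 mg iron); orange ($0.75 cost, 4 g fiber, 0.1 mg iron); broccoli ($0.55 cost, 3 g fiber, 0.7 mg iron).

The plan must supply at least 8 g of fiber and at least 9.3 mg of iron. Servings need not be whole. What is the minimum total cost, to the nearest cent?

$2.13

For a min-cost LP with two ≥-constraints, a basic feasible solution has at most two positive variables.
spinach only: max(8/2, 9.3/3.1) = 4 servings → $2.40.
kale only: max(8/4, 9.3/1.0) = 9.3 servings → $9.30.
orange only: max(8/4, 9.3/0.1) = 93 servings → $69.75.
broccoli only: max(8/3, 9.3/0.7) = 13.29 servings → $7.31.
spinach + kale with both tight: 2.808 servings and 0.5962 servings → $2.28.
spinach + orange with both tight: 2.984 servings and 0.5082 servings → $2.17.
spinach + broccoli with both tight: 2.823 servings and 0.7848 servings → $2.13.
kale + orange: intersection lies outside the first quadrant.
kale + broccoli with both targets exact would need a negative amount; discard.
orange + broccoli with both targets exact would need a negative amount; discard.
Cheapest feasible corner: $2.13.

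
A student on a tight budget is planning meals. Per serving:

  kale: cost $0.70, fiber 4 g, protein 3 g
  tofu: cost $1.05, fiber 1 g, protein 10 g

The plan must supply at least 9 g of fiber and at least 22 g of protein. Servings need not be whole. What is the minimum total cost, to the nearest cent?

$3.02

Compare the cost at each extreme point of the feasible region.
kale only: max(9/4, 22/3) = 7.333 servings → $5.13.
tofu only: max(9/1, 22/10) = 9 servings → $9.45.
kale + tofu with both tight: 1.838 servings and 1.649 servings → $3.02.
The minimum over all feasible corners is $3.02.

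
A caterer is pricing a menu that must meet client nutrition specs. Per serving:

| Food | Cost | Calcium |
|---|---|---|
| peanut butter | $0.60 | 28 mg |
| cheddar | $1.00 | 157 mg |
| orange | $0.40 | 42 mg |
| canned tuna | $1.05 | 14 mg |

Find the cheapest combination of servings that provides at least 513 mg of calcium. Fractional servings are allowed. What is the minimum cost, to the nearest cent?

$3.27

Cost per mg of calcium: cheddar $0.0064, orange $0.0095, peanut butter $0.0214, canned tuna $0.0750.
With no serving limits, use only cheddar: 513 mg / 157 mg = 3.268 servings × $1.00 = $3.27.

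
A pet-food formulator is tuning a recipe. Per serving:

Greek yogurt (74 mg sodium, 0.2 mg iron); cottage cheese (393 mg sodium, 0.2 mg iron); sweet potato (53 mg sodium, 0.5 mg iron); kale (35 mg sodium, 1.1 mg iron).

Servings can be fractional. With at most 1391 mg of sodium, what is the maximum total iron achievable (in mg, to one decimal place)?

43.7 mg

Iron per mg sodium: kale 0.03143, sweet potato 0.009434, Greek yogurt 0.002703, cottage cheese 0.0005089.
With no serving limits, spend the whole sodium allowance on kale: 1391 mg / 35 mg × 1.1 mg = 43.7 mg.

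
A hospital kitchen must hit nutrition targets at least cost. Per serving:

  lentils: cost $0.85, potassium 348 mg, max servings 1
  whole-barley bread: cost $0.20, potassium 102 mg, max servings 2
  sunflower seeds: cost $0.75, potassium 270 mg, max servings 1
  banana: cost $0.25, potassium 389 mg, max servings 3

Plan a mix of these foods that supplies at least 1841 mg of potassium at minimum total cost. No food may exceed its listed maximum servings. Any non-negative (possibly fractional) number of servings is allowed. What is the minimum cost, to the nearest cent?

Cost per mg of potassium: banana $0.0006, whole-barley bread $0.0020, lentils $0.0024, sunflower seeds $0.0028.
Take 3 servings of banana: +1167.0 mg potassium for $0.75 (total $0.75, still need 674.0 mg).
Take 2 servings of whole-barley bread: +204.0 mg potassium for $0.40 (total $1.15, still need 470.0 mg).
Take 1 serving of lentils: +348.0 mg potassium for $0.85 (total $2.00, still need 122.0 mg).
Take 0.4519 servings of sunflower seeds: +122.0 mg potassium for $0.34 (total $2.34, still need 0.0 mg).
Greedy by cheapest-per-mg is optimal for a single linear constraint, so the minimum cost is $2.34.

$2.34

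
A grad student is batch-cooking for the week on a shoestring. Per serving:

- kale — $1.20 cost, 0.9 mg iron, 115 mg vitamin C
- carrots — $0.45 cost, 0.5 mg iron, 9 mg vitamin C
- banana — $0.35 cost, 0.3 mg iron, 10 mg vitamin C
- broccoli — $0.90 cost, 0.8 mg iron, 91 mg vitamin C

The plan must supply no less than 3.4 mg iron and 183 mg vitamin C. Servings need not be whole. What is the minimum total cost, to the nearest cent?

$3.35

An LP optimum is at a vertex; with two nutrient constraints at most two foods are used. Check each candidate.
kale only: max(3.4/0.9, 183/115) = 3.778 servings → $4.53.
carrots only: max(3.4/0.5, 183/9) = 20.33 servings → $9.15.
banana only: max(3.4/0.3, 183/10) = 18.3 servings → $6.41.
broccoli only: max(3.4/0.8, 183/91) = 4.25 servings → $3.83.
kale + carrots with both tight: 1.233 servings and 4.581 servings → $3.54.
kale + banana with both tight: 0.8196 servings and 8.875 servings → $4.09.
kale + broccoli: the both-tight solution has a negative serving — not a feasible corner.
carrots + banana with both targets exact would need a negative amount; discard.
carrots + broccoli with both tight: 4.256 servings and 1.59 servings → $3.35.
banana + broccoli with both tight: 8.446 servings and 1.083 servings → $3.93.
The minimum over all feasible corners is $3.35.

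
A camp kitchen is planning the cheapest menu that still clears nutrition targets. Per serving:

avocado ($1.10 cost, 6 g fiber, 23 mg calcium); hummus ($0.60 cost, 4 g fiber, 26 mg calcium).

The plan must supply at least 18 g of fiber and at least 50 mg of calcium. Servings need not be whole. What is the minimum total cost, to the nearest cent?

$2.70

Check every corner: each single food scaled to meet both minima, and each pair solved so both constraints bind.
avocado only: max(18/6, 50/23) = 3 servings → $3.30.
hummus only: max(18/4, 50/26) = 4.5 servings → $2.70.
avocado + hummus: intersection lies outside the first quadrant.
The minimum over all feasible corners is $2.70.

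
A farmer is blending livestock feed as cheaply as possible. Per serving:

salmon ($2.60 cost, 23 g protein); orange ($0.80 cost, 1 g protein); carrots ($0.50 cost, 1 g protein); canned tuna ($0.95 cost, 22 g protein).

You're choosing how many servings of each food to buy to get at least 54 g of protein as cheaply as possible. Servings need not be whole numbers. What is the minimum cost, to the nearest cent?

Cost per g of protein: canned tuna $0.0432, salmon $0.1130, carrots $0.5000, orange $0.8000.
With no serving limits, use only canned tuna: 54 g / 22 g = 2.455 servings × $0.95 = $2.33.

$2.33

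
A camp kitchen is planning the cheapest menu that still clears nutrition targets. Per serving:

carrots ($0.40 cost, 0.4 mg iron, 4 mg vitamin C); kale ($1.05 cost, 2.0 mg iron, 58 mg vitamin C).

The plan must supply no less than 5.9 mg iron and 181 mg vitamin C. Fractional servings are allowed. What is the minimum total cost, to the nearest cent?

$3.28

An LP optimum is at a vertex; with two nutrient constraints at most two foods are used. Check each candidate.
carrots only: max(5.9/0.4, 181/4) = 45.25 servings → $18.10.
kale only: max(5.9/2.0, 181/58) = 3.121 servings → $3.28.
carrots + kale: intersection lies outside the first quadrant.
So the least-cost plan costs $3.28.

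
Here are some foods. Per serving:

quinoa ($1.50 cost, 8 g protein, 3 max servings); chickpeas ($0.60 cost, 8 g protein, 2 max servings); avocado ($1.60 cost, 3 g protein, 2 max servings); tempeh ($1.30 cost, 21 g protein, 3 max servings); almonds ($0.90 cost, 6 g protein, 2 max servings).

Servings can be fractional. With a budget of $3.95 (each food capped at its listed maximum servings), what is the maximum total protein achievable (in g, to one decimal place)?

63.7 g

Protein per dollar: tempeh 16.15, chickpeas 13.33, almonds 6.667, quinoa 5.333, avocado 1.875.
Take 3 servings of tempeh: spends $3.90, +63.0 g protein (running total 63.0 g).
Take 0.08333 servings of chickpeas: spends $0.05, +0.7 g protein (running total 63.7 g).
Greedy by best ratio exhausts the cost allowance optimally: 63.7 g.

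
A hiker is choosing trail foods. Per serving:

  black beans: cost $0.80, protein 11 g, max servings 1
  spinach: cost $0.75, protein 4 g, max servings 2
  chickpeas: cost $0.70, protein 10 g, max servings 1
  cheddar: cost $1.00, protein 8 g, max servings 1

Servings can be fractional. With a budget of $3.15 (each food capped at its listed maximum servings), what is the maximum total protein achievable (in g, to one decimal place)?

32.5 g

Protein per dollar: chickpeas 14.29, black beans 13.75, cheddar 8, spinach 5.333.
Take 1 serving of chickpeas: spends $0.70, +10.0 g protein (running total 10.0 g).
Take 1 serving of black beans: spends $0.80, +11.0 g protein (running total 21.0 g).
Take 1 serving of cheddar: spends $1.00, +8.0 g protein (running total 29.0 g).
Take 0.8667 servings of spinach: spends $0.65, +3.5 g protein (running total 32.5 g).
Greedy by best ratio exhausts the cost allowance optimally: 32.5 g.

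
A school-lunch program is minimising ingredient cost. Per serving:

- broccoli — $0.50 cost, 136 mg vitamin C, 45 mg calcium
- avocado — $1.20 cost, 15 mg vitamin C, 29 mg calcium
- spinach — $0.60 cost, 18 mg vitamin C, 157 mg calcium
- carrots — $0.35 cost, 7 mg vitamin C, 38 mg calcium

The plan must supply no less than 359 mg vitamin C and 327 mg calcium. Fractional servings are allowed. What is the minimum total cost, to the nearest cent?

broccoli only: max(359/136, 327/45) = 7.267 servings → $3.63.
avocado only: max(359/15, 327/29) = 23.93 servings → $28.72.
spinach only: max(359/18, 327/157) = 19.94 servings → $11.97.
carrots only: max(359/7, 327/38) = 51.29 servings → $17.95.
broccoli + avocado with both tight: 1.684 servings and 8.662 servings → $11.24.
broccoli + spinach with both tight: 2.457 servings and 1.378 servings → $2.06.
broccoli + carrots with both tight: 2.339 servings and 5.835 servings → $3.21.
avocado + spinach: the both-tight solution has a negative serving — not a feasible corner.
avocado + carrots with both targets exact would need a negative amount; discard.
spinach + carrots with both targets exact would need a negative amount; discard.
The minimum over all feasible corners is $2.06.

$2.06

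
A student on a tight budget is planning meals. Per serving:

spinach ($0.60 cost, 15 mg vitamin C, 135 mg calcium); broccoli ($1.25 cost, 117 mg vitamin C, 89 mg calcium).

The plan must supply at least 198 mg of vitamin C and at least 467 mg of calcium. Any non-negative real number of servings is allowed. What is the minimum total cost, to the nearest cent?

Minimising a linear cost over {vitamin C ≥ 198, calcium ≥ 467, servings ≥ 0} — the optimum is at a vertex, using one or two foods.
spinach only: max(198/15, 467/135) = 13.2 servings → $7.92.
broccoli only: max(198/117, 467/89) = 5.247 servings → $6.56.
spinach + broccoli with both tight: 2.56 servings and 1.364 servings → $3.24.
So the least-cost plan costs $3.24.

$3.24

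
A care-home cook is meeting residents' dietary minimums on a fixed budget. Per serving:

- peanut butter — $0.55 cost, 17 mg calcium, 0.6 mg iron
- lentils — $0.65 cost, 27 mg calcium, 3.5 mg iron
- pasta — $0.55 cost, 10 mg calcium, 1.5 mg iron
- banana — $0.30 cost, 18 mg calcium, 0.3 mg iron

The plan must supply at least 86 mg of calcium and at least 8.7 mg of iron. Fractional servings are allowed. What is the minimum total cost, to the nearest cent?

Two binding constraints pin down two serving amounts, so the optimal mix uses at most two foods. The candidates are each food alone (scaled to the tighter of calcium/iron) and each pair with both constraints tight.
peanut butter only: max(86/17, 8.7/0.6) = 14.5 servings → $7.97.
lentils only: max(86/27, 8.7/3.5) = 3.185 servings → $2.07.
pasta only: max(86/10, 8.7/1.5) = 8.6 servings → $4.73.
banana only: max(86/18, 8.7/0.3) = 29 servings → $8.70.
peanut butter + lentils with both tight: 1.527 servings and 2.224 servings → $2.29.
peanut butter + pasta with both tight: 2.154 servings and 4.938 servings → $3.90.
peanut butter + banana: the both-tight solution has a negative serving — not a feasible corner.
lentils + pasta with both targets exact would need a negative amount; discard.
lentils + banana with both tight: 2.383 servings and 1.204 servings → $1.91.
pasta + banana with both tight: 5.45 servings and 1.75 servings → $3.52.
So the least-cost plan costs $1.91.

$1.91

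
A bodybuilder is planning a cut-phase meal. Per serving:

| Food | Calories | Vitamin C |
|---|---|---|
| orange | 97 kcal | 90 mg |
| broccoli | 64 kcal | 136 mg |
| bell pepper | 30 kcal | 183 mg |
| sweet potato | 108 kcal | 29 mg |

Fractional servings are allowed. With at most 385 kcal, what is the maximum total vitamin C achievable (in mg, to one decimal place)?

Vitamin C per kcal: bell pepper 6.1, broccoli 2.125, orange 0.9278, sweet potato 0.2685.
With no serving limits, spend the whole calories allowance on bell pepper: 385 kcal / 30 kcal × 183 mg = 2348.5 mg.

2348.5 mg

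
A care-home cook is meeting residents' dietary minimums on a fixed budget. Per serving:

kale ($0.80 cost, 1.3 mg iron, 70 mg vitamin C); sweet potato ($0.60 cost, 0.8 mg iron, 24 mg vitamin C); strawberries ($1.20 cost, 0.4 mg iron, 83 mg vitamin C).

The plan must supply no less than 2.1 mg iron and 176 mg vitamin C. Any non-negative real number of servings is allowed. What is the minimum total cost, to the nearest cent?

$2.01

The cheapest plan sits at a corner of the feasible region — with two constraints it uses at most two foods.
kale only: max(2.1/1.3, 176/70) = 2.514 servings → $2.01.
sweet potato only: max(2.1/0.8, 176/24) = 7.333 servings → $4.40.
strawberries only: max(2.1/0.4, 176/83) = 5.25 servings → $6.30.
kale + sweet potato with both targets exact would need a negative amount; discard.
kale + strawberries with both tight: 1.3 servings and 1.024 servings → $2.27.
sweet potato + strawberries with both tight: 1.829 servings and 1.592 servings → $3.01.
So the least-cost plan costs $2.01.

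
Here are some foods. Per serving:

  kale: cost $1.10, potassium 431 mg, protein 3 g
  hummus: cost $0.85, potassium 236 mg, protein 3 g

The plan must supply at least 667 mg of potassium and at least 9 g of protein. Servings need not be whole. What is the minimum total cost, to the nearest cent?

$2.55

Compare the cost at each extreme point of the feasible region.
kale only: max(667/431, 9/3) = 3 servings → $3.30.
hummus only: max(667/236, 9/3) = 3 servings → $2.55.
kale + hummus: intersection lies outside the first quadrant.
Cheapest feasible corner: $2.55.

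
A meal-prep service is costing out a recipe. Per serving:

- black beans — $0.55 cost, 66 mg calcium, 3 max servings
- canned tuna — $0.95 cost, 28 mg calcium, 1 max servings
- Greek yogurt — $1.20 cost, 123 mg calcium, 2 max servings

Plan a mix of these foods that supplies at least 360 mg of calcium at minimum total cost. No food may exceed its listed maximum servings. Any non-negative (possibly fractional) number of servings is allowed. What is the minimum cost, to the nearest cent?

$3.23

Cost per mg of calcium: black beans $0.0083, Greek yogurt $0.0098, canned tuna $0.0339.
Take 3 servings of black beans: +198.0 mg calcium for $1.65 (total $1.65, still need 162.0 mg).
Take 1.317 servings of Greek yogurt: +162.0 mg calcium for $1.58 (total $3.23, still need 0.0 mg).
Filling from the cheapest source first is optimal under one linear minimum: $3.23.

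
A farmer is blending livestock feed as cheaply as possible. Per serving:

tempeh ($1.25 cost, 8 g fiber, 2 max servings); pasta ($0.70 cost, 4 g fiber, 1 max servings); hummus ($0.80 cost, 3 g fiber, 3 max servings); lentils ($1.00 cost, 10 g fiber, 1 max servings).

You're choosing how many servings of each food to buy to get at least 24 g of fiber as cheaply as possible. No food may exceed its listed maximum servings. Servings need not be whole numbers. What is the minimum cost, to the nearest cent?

Cost per g of fiber: lentils $0.1000, tempeh $0.1562, pasta $0.1750, hummus $0.2667.
Take 1 serving of lentils: +10.0 g fiber for $1.00 (total $1.00, still need 14.0 g).
Take 1.75 servings of tempeh: +14.0 g fiber for $2.19 (total $3.19, still need 0.0 g).
Filling from the cheapest source first is optimal under one linear minimum: $3.19.

$3.19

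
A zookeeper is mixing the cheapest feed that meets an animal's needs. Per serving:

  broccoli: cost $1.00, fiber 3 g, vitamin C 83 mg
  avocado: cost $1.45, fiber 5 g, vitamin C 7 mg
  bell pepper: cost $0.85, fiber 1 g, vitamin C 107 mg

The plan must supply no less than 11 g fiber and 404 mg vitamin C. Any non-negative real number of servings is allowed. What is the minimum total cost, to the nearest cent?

Minimising a linear cost over {fiber ≥ 11, vitamin C ≥ 404, servings ≥ 0} — the optimum is at a vertex, using one or two foods.
broccoli only: max(11/3, 404/83) = 4.867 servings → $4.87.
avocado only: max(11/5, 404/7) = 57.71 servings → $83.69.
bell pepper only: max(11/1, 404/107) = 11 servings → $9.35.
broccoli + avocado: intersection lies outside the first quadrant.
broccoli + bell pepper with both tight: 3.248 servings and 1.256 servings → $4.32.
avocado + bell pepper with both tight: 1.464 servings and 3.68 servings → $5.25.
So the least-cost plan costs $4.32.

$4.32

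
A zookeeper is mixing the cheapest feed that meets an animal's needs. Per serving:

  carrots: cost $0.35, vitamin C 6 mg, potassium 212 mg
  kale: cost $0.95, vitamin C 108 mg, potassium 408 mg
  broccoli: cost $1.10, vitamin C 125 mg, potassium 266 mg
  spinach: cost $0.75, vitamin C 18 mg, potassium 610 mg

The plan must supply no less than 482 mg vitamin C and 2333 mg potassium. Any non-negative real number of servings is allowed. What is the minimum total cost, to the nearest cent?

$4.80

The cheapest plan sits at a corner of the feasible region — with two constraints it uses at most two foods.
carrots only: max(482/6, 2333/212) = 80.33 servings → $28.12.
kale only: max(482/108, 2333/408) = 5.718 servings → $5.43.
broccoli only: max(482/125, 2333/266) = 8.771 servings → $9.65.
spinach only: max(482/18, 2333/610) = 26.78 servings → $20.08.
carrots + kale with both tight: 2.705 servings and 4.313 servings → $5.04.
carrots + broccoli with both tight: 6.562 servings and 3.541 servings → $6.19.
carrots + spinach: the both-tight solution has a negative serving — not a feasible corner.
kale + broccoli: intersection lies outside the first quadrant.
kale + spinach with both tight: 4.305 servings and 0.9449 servings → $4.80.
broccoli + spinach with both tight: 3.527 servings and 2.287 servings → $5.59.
So the least-cost plan costs $4.80.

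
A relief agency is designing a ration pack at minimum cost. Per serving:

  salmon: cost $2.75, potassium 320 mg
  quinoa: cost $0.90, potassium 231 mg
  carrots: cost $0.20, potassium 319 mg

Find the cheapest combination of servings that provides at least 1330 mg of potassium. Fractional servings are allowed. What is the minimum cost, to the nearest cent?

Cost per mg of potassium: carrots $0.0006, quinoa $0.0039, salmon $0.0086.
With no serving limits, use only carrots: 1330 mg / 319 mg = 4.169 servings × $0.20 = $0.83.

$0.83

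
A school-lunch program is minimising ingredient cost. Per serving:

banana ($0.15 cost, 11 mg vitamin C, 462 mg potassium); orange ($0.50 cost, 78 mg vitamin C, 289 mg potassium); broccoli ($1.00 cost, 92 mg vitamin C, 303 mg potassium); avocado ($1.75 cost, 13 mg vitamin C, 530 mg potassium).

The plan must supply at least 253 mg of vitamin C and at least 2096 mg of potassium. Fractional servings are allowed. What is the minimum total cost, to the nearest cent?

banana only: max(253/11, 2096/462) = 23 servings → $3.45.
orange only: max(253/78, 2096/289) = 7.253 servings → $3.63.
broccoli only: max(253/92, 2096/303) = 6.917 servings → $6.92.
avocado only: max(253/13, 2096/530) = 19.46 servings → $34.06.
banana + orange with both tight: 2.75 servings and 2.856 servings → $1.84.
banana + broccoli with both tight: 2.966 servings and 2.395 servings → $2.84.
banana + avocado: the both-tight solution has a negative serving — not a feasible corner.
orange + broccoli: the both-tight solution has a negative serving — not a feasible corner.
orange + avocado with both tight: 2.843 servings and 2.405 servings → $5.63.
broccoli + avocado with both tight: 2.384 servings and 2.592 servings → $6.92.
So the least-cost plan costs $1.84.

$1.84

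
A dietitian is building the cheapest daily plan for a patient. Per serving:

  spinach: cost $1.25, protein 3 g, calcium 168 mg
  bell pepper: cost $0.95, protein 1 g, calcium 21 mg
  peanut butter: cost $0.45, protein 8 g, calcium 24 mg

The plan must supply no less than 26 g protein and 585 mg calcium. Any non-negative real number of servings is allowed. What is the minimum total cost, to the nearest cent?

An LP optimum is at a vertex; with two nutrient constraints at most two foods are used. Check each candidate.
spinach only: max(26/3, 585/168) = 8.667 servings → $10.83.
bell pepper only: max(26/1, 585/21) = 27.86 servings → $26.46.
peanut butter only: max(26/8, 585/24) = 24.38 servings → $10.97.
spinach + bell pepper with both tight: 0.3714 servings and 24.89 servings → $24.11.
spinach + peanut butter with both tight: 3.189 servings and 2.054 servings → $4.91.
bell pepper + peanut butter: the both-tight solution has a negative serving — not a feasible corner.
The minimum over all feasible corners is $4.91.

$4.91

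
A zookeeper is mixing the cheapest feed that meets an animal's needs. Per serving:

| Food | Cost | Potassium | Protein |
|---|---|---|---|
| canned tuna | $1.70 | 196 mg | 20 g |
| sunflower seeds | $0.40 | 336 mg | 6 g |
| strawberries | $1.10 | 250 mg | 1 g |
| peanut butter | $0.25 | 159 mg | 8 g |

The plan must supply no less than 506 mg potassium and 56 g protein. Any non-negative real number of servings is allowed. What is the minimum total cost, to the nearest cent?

An LP optimum is at a vertex; with two nutrient constraints at most two foods are used. Check each candidate.
canned tuna only: max(506/196, 56/20) = 2.8 servings → $4.76.
sunflower seeds only: max(506/336, 56/6) = 9.333 servings → $3.73.
strawberries only: max(506/250, 56/1) = 56 servings → $61.60.
peanut butter only: max(506/159, 56/8) = 7 servings → $1.75.
canned tuna + sunflower seeds with both targets exact would need a negative amount; discard.
canned tuna + strawberries: the both-tight solution has a negative serving — not a feasible corner.
canned tuna + peanut butter: intersection lies outside the first quadrant.
sunflower seeds + strawberries: intersection lies outside the first quadrant.
sunflower seeds + peanut butter with both targets exact would need a negative amount; discard.
strawberries + peanut butter: the both-tight solution has a negative serving — not a feasible corner.
So the least-cost plan costs $1.75.

$1.75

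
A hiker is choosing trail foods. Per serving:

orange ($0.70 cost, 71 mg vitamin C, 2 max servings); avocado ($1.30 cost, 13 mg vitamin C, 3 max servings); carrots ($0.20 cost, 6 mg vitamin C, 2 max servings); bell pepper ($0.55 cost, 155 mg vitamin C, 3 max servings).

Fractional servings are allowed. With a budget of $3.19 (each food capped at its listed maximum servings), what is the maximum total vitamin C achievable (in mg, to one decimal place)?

Vitamin C per dollar: bell pepper 281.8, orange 101.4, carrots 30, avocado 10.
Take 3 servings of bell pepper: spends $1.65, +465.0 mg vitamin C (running total 465.0 mg).
Take 2 servings of orange: spends $1.40, +142.0 mg vitamin C (running total 607.0 mg).
Take 0.7 servings of carrots: spends $0.14, +4.2 mg vitamin C (running total 611.2 mg).
Greedy by best ratio exhausts the cost allowance optimally: 611.2 mg.

611.2 mg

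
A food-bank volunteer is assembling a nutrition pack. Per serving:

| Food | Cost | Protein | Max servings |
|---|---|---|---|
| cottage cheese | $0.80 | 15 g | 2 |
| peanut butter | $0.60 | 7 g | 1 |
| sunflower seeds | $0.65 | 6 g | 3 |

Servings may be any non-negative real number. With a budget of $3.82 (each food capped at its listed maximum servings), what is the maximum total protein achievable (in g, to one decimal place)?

52.0 g

Protein per dollar: cottage cheese 18.75, peanut butter 11.67, sunflower seeds 9.231.
Take 2 servings of cottage cheese: spends $1.60, +30.0 g protein (running total 30.0 g).
Take 1 serving of peanut butter: spends $0.60, +7.0 g protein (running total 37.0 g).
Take 2.492 servings of sunflower seeds: spends $1.62, +15.0 g protein (running total 52.0 g).
Greedy by best ratio exhausts the cost allowance optimally: 52.0 g.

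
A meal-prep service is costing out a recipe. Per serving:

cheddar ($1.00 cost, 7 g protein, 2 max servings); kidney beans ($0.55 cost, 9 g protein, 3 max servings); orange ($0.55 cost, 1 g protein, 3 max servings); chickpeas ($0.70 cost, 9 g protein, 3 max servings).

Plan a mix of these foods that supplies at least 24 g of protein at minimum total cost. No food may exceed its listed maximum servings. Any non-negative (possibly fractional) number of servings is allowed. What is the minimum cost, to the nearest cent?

$1.47

Cost per g of protein: kidney beans $0.0611, chickpeas $0.0778, cheddar $0.1429, orange $0.5500.
Take 2.667 servings of kidney beans: +24.0 g protein for $1.47 (total $1.47, still need 0.0 g).
Filling from the cheapest source first is optimal under one linear minimum: $1.47.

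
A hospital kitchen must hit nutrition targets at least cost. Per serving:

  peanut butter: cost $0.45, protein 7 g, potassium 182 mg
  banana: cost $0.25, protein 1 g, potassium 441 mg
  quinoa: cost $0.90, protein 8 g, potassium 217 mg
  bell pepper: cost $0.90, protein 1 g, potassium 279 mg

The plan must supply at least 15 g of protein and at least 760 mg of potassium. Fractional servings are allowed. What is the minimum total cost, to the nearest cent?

Check every corner: each single food scaled to meet both minima, and each pair solved so both constraints bind.
peanut butter only: max(15/7, 760/182) = 4.176 servings → $1.88.
banana only: max(15/1, 760/441) = 15 servings → $3.75.
quinoa only: max(15/8, 760/217) = 3.502 servings → $3.15.
bell pepper only: max(15/1, 760/279) = 15 servings → $13.50.
peanut butter + banana with both tight: 2.015 servings and 0.8916 servings → $1.13.
peanut butter + quinoa: intersection lies outside the first quadrant.
peanut butter + bell pepper with both tight: 1.934 servings and 1.462 servings → $2.19.
banana + quinoa with both tight: 0.8532 servings and 1.768 servings → $1.80.
banana + bell pepper: the both-tight solution has a negative serving — not a feasible corner.
quinoa + bell pepper with both tight: 1.7 servings and 1.402 servings → $2.79.
Cheapest feasible corner: $1.13.

$1.13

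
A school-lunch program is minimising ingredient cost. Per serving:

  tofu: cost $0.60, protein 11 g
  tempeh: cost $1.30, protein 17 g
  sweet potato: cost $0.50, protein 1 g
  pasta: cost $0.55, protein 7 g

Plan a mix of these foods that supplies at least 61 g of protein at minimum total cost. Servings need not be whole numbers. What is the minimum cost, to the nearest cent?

$3.33

Cost per g of protein: tofu $0.0545, tempeh $0.0765, pasta $0.0786, sweet potato $0.5000.
With no serving limits, use only tofu: 61 g / 11 g = 5.545 servings × $0.60 = $3.33.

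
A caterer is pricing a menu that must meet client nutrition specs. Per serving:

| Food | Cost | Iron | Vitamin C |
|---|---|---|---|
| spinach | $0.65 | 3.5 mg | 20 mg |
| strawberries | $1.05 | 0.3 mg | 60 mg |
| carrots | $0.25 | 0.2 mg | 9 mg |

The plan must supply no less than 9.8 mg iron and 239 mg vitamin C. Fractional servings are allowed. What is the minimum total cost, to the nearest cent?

At the optimum either one food covers both requirements or two foods hit both targets exactly; no other combination can be cheaper.
spinach only: max(9.8/3.5, 239/20) = 11.95 servings → $7.77.
strawberries only: max(9.8/0.3, 239/60) = 32.67 servings → $34.30.
carrots only: max(9.8/0.2, 239/9) = 49 servings → $12.25.
spinach + strawberries with both tight: 2.531 servings and 3.14 servings → $4.94.
spinach + carrots with both tight: 1.469 servings and 23.29 servings → $6.78.
strawberries + carrots: intersection lies outside the first quadrant.
The minimum over all feasible corners is $4.94.

$4.94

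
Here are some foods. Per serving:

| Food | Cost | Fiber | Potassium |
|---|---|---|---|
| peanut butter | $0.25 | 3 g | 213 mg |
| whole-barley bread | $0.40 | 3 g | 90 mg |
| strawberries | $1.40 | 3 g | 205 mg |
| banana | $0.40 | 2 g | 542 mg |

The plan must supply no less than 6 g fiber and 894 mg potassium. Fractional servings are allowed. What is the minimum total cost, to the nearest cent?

peanut butter only: max(6/3, 894/213) = 4.197 servings → $1.05.
whole-barley bread only: max(6/3, 894/90) = 9.933 servings → $3.97.
strawberries only: max(6/3, 894/205) = 4.361 servings → $6.11.
banana only: max(6/2, 894/542) = 3 servings → $1.20.
peanut butter + whole-barley bread: intersection lies outside the first quadrant.
peanut butter + strawberries: intersection lies outside the first quadrant.
peanut butter + banana with both tight: 1.22 servings and 1.17 servings → $0.77.
whole-barley bread + strawberries with both targets exact would need a negative amount; discard.
whole-barley bread + banana with both tight: 1.012 servings and 1.481 servings → $1.00.
strawberries + banana with both tight: 1.204 servings and 1.194 servings → $2.16.
So the least-cost plan costs $0.77.

$0.77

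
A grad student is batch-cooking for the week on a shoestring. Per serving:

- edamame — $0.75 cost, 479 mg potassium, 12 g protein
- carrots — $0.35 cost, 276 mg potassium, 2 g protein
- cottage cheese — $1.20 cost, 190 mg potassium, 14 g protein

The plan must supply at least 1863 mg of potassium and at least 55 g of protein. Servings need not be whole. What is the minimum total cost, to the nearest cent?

edamame only: max(1863/479, 55/12) = 4.583 servings → $3.44.
carrots only: max(1863/276, 55/2) = 27.5 servings → $9.62.
cottage cheese only: max(1863/190, 55/14) = 9.805 servings → $11.77.
edamame + carrots: intersection lies outside the first quadrant.
edamame + cottage cheese with both tight: 3.532 servings and 0.9013 servings → $3.73.
carrots + cottage cheese with both tight: 4.487 servings and 3.288 servings → $5.52.
So the least-cost plan costs $3.44.

$3.44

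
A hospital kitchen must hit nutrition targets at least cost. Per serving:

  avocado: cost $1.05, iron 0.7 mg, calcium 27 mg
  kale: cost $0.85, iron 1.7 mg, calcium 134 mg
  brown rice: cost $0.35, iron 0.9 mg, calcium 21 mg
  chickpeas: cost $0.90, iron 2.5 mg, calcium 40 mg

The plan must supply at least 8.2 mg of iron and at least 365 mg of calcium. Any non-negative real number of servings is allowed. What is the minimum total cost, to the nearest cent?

$3.47

avocado only: max(8.2/0.7, 365/27) = 13.52 servings → $14.19.
kale only: max(8.2/1.7, 365/134) = 4.824 servings → $4.10.
brown rice only: max(8.2/0.9, 365/21) = 17.38 servings → $6.08.
chickpeas only: max(8.2/2.5, 365/40) = 9.125 servings → $8.21.
avocado + kale with both tight: 9.985 servings and 0.7119 servings → $11.09.
avocado + brown rice: the both-tight solution has a negative serving — not a feasible corner.
avocado + chickpeas: intersection lies outside the first quadrant.
kale + brown rice with both tight: 1.841 servings and 5.634 servings → $3.54.
kale + chickpeas with both tight: 2.189 servings and 1.791 servings → $3.47.
brown rice + chickpeas: the both-tight solution has a negative serving — not a feasible corner.
The minimum over all feasible corners is $3.47.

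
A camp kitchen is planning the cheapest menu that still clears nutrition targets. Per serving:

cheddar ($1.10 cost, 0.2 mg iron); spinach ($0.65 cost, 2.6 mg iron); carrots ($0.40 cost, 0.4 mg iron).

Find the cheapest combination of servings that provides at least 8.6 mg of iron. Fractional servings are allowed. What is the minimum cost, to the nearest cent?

$2.15

Cost per mg of iron: spinach $0.2500, carrots $1.0000, cheddar $5.5000.
With no serving limits, use only spinach: 8.6 mg / 2.6 mg = 3.308 servings × $0.65 = $2.15.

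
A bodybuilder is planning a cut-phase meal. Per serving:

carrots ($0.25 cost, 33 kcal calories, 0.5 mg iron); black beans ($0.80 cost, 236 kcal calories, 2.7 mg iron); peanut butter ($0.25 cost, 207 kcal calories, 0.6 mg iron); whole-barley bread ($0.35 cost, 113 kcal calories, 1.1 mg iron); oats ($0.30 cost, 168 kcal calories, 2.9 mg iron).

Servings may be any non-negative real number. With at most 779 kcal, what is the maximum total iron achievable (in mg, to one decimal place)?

13.4 mg

Iron per kcal: oats 0.01726, carrots 0.01515, black beans 0.01144, whole-barley bread 0.009735, peanut butter 0.002899.
With no serving limits, spend the whole calories allowance on oats: 779 kcal / 168 kcal × 2.9 mg = 13.4 mg.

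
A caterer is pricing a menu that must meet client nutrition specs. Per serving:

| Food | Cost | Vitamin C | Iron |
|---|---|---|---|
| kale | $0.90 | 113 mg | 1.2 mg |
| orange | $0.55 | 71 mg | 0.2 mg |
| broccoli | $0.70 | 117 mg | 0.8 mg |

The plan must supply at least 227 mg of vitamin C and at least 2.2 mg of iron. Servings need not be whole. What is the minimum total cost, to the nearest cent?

$1.70

At the optimum either one food covers both requirements or two foods hit both targets exactly; no other combination can be cheaper.
kale only: max(227/113, 2.2/1.2) = 2.009 servings → $1.81.
orange only: max(227/71, 2.2/0.2) = 11 servings → $6.05.
broccoli only: max(227/117, 2.2/0.8) = 2.75 servings → $1.93.
kale + orange with both tight: 1.77 servings and 0.3802 servings → $1.80.
kale + broccoli with both tight: 1.516 servings and 0.476 servings → $1.70.
orange + broccoli: the both-tight solution has a negative serving — not a feasible corner.
The minimum over all feasible corners is $1.70.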